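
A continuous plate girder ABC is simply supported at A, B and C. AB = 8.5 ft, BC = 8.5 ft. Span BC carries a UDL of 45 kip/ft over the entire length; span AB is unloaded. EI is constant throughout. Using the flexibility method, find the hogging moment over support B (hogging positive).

M_B = 203.2 kip·ft

Insert a hinge at B; M_B is the redundant, and each span becomes simply supported.
Rotations at B on the released spans (each span's end-slope, ×1/EI):
  span BC: UDL 45: wL³/(24EI) = 1151/EI
  relative rotation θ_0 = (0 + 1151)/EI = 1151/EI
A unit hogging moment at B produces rotation L₁/(3EI) + L₂/(3EI) = 5.667/EI.
Slope continuity at B: θ_0 = M_B·5.667/EI, so M_B = 1151/5.667 = 203.2 kip·ft (hogging).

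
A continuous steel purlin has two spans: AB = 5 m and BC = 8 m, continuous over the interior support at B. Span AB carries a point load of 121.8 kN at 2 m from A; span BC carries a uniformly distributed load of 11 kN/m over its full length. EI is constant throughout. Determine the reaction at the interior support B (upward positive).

R_B = 123.1 kN

Take M_B as the redundant. Released structure: two simple spans AB and BC with a hinge at B.
Discontinuity in slope at B on the released structure — sum the simple-span end rotations:
  span AB: point load 121.8 at a = 2: Pab(L + a)/(6LEI) = 170.5/EI
  span BC: UDL 11: wL³/(24EI) = 234.7/EI
  relative rotation θ_0 = (170.5 + 234.7)/EI = 405.2/EI
A unit hogging moment at B produces rotation L₁/(3EI) + L₂/(3EI) = 4.333/EI.
Slope continuity at B: θ_0 = M_B·4.333/EI, so M_B = 405.2/4.333 = 93.5 kN·m (hogging).
Span AB, ΣM about A with M_B applied at B: R_B^{AB}·5 = 243.6 + 93.5, so R_B^{AB} = 67.42 kN and R_A = 121.8 − 67.42 = 54.38 kN.
Span BC, ΣM about C: R_B^{BC}·8 = 352 + 93.5, so R_B^{BC} = 55.69 kN and R_C = 88 − 55.69 = 32.31 kN.
R_B = 67.42 + 55.69 = 123.1 kN.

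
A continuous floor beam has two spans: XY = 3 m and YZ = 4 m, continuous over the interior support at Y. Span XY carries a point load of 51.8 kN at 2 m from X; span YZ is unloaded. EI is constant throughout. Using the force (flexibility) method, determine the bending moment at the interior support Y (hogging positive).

M_Y = 12.33 kN·m

Insert a hinge at Y; M_Y is the redundant, and each span becomes simply supported.
Discontinuity in slope at Y on the released structure — sum the simple-span end rotations:
  span XY: point load 51.8 at a = 2: Pab(L + a)/(6LEI) = 28.78/EI
  relative rotation θ_0 = (28.78 + 0)/EI = 28.78/EI
A unit hogging moment at Y produces rotation L₁/(3EI) + L₂/(3EI) = 2.333/EI.
Slope continuity at Y: θ_0 = M_Y·2.333/EI, so M_Y = 28.78/2.333 = 12.33 kN·m (hogging).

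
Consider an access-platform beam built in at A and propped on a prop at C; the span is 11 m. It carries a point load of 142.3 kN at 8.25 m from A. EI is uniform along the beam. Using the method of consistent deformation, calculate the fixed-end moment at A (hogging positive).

Choose R_C as the redundant. The primary structure is the cantilever fixed at A.
Deflection at C on the released cantilever, summing each load's contribution:
  point load 142.3 at a = 8.25: Pa²(3L − a)/(6EI) = 39952/EI
Flexibility coefficient — unit upward force at C: δ_{CC} = L³/(3EI) = 443.7/EI.
The prop prevents deflection at C: R_C = δ_0/δ_{CC} = 39952/443.7 = 90.05 kN.
Moment equilibrium about A: M_A = Σ(load moments about A) − R_C·L = 1174 − 90.05×11 = 183.4 kN·m.

M_A = 183.4 kN·m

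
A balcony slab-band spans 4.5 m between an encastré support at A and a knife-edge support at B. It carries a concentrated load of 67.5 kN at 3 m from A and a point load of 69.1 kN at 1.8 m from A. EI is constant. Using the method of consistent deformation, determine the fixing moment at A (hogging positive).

Remove the prop at B; the released (primary) structure is a cantilever built in at A.
Deflection at B on the released cantilever, summing each load's contribution:
  point load 67.5 at a = 3: Pa²(3L − a)/(6EI) = 1063/EI
  point load 69.1 at a = 1.8: Pa²(3L − a)/(6EI) = 436.6/EI
  δ_0 = 1500/EI
Tip deflection under a unit load at B: L³/(3EI) = 30.38/EI.
Compatibility at B: δ_0 − R_B·δ_{BB} = 0, so R_B = 1500/30.38 = 49.37 kN.
Moment equilibrium about A: M_A = Σ(load moments about A) − R_B·L = 326.9 − 49.37×4.5 = 104.7 kN·m.

M_A = 104.7 kN·m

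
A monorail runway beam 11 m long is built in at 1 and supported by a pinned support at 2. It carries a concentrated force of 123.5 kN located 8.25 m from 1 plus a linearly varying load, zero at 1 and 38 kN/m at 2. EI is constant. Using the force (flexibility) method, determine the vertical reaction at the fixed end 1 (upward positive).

Remove the prop at 2; the released (primary) structure is a cantilever built in at 1.
Deflection at 2 on the released cantilever, summing each load's contribution:
  point load 123.5 at a = 8.25: Pa²(3L − a)/(6EI) = 34674/EI
  triangular load, peak 38 at the free end: 11w₀L⁴/(120EI) = 50999/EI
  δ_0 = 85673/EI
Flexibility coefficient — unit upward force at 2: δ_{22} = L³/(3EI) = 443.7/EI.
Compatibility at 2: δ_0 − R_2·δ_{22} = 0, so R_2 = 85673/443.7 = 193.1 kN.
Vertical equilibrium: R_1 = ΣP − R_2 = 332.5 − 193.1 = 139.4 kN.

R_1 = 139.4 kN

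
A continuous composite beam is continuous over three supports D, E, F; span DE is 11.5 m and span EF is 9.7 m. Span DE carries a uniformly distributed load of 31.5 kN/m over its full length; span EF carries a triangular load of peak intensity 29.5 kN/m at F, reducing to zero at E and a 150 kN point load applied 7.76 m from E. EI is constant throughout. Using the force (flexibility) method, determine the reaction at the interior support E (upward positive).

R_E = 338.7 kN

Take M_E as the redundant. Released structure: two simple spans DE and EF with a hinge at E.
Rotations at E on the released spans (each span's end-slope, ×1/EI):
  span DE: UDL 31.5: wL³/(24EI) = 1996/EI
  span EF: triangular load, peak 29.5: 7w₀L³/(360EI) = 523.5/EI
  span EF: point load 150 at a = 7.76: Pab(L + b)/(6LEI) = 451.6/EI
  relative rotation θ_0 = (1996 + 975.2)/EI = 2971/EI
A unit hogging moment at E produces rotation L₁/(3EI) + L₂/(3EI) = 7.067/EI.
Compatibility: M_E·(L₁+L₂)/(3EI) = θ_0, giving M_E = 420.5 kN·m (hogging).
Span DE, ΣM about D with M_E applied at E: R_E^{DE}·11.5 = 2083 + 420.5, so R_E^{DE} = 217.7 kN and R_D = 362.2 − 217.7 = 144.6 kN.
Span EF, ΣM about F: R_E^{EF}·9.7 = 753.6 + 420.5, so R_E^{EF} = 121 kN and R_F = 293.1 − 121 = 172 kN.
R_E = 217.7 + 121 = 338.7 kN.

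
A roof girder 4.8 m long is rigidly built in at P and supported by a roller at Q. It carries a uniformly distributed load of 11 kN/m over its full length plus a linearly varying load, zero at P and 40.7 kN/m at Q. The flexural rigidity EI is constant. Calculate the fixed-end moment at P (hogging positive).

Release the roller at Q. Primary structure: cantilever fixed at P.
Deflection at Q on the released cantilever, summing each load's contribution:
  UDL 11: wL⁴/(8EI) = 729.9/EI
  triangular load, peak 40.7 at the free end: 11w₀L⁴/(120EI) = 1980/EI
  δ_0 = 2710/EI
Tip deflection under a unit load at Q: L³/(3EI) = 36.86/EI.
Compatibility at Q: δ_0 − R_Q·δ_{QQ} = 0, so R_Q = 2710/36.86 = 73.52 kN.
Moment equilibrium about P: M_P = Σ(load moments about P) − R_Q·L = 439.3 − 73.52×4.8 = 86.38 kN·m.

M_P = 86.38 kN·m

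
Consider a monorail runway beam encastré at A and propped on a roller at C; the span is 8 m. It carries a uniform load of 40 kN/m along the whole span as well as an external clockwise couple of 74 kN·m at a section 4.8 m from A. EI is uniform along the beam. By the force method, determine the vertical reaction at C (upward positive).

R_C = 131.7 kN

Remove the prop at C; the released (primary) structure is a cantilever built in at A.
Primary-structure tip deflection at C by superposition:
  UDL 40: wL⁴/(8EI) = 20480/EI
  clockwise couple 74 at a = 4.8: M₀a(2L − a)/(2EI) = 1989/EI
  δ_0 = 22469/EI
Flexibility coefficient — unit upward force at C: δ_{CC} = L³/(3EI) = 170.7/EI.
Compatibility at C: δ_0 − R_C·δ_{CC} = 0, so R_C = 22469/170.7 = 131.7 kN.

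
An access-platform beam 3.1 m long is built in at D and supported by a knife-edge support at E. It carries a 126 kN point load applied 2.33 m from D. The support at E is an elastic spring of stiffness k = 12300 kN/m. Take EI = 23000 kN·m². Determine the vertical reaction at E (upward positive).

Choose R_E as the redundant. The primary structure is the cantilever fixed at D.
Primary-structure tip deflection at E by superposition:
  point load 126 at a = 2.33: Pa²(3L − a)/(6EI) = 794.6/EI
Flexibility coefficient — unit upward force at E: δ_{EE} = L³/(3EI) = 9.93/EI.
With EI = 23000 kN·m²: δ_0 = 0.034549 m and δ_{EE} = 0.000432 m/kN.
Compatibility — the spring shortens by R_E/k under the reaction it provides: δ_0 − R_E·δ_{EE} = R_E/k. With 1/k = 0.000081 m/kN, R_E = δ_0 / (δ_{EE} + 1/k) = 0.034549 / (0.000432 + 0.000081) = 67.34 kN.

R_E = 67.34 kN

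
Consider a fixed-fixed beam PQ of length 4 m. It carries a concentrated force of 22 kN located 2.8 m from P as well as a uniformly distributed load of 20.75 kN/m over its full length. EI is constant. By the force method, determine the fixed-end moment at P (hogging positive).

M_P = 33.21 kN·m

Release both end moments; the primary structure is a simply-supported span PQ with redundants M_P and M_Q.
End rotations of the released simple span under the applied load (×1/EI):
  at P: point load 22 at a = 2.8: Pab(L + b)/(6LEI) = 16.02/EI
  at Q: point load 22 at a = 2.8: Pab(L + a)/(6LEI) = 20.94/EI
  at P: UDL 20.75: wL³/(24EI) = 55.33/EI
  at Q: UDL 20.75: wL³/(24EI) = 55.33/EI
  θ_P0 = 71.35/EI,  θ_Q0 = 76.28/EI
Flexibility coefficients: a unit moment at one end gives L/(3EI) there and L/(6EI) at the far end, so f₁₁ = f₂₂ = 1.333/EI and f₁₂ = f₂₁ = 0.6667/EI.
Compatibility — zero rotation at each built-in end:
  1.333 M_P + 0.6667 M_Q = 71.35
  0.6667 M_P + 1.333 M_Q = 76.28
Solving the pair gives M_P = 33.21 kN·m and M_Q = 40.6 kN·m (hogging).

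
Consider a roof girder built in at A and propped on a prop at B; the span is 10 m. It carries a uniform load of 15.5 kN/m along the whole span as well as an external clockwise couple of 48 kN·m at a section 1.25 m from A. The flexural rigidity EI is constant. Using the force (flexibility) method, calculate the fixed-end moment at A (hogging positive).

Take the reaction at B as the redundant and release it; the primary structure is a cantilever fixed at A.
Downward deflection at the released point B due to the loads:
  UDL 15.5: wL⁴/(8EI) = 19375/EI
  clockwise couple 48 at a = 1.25: M₀a(2L − a)/(2EI) = 562.5/EI
  δ_0 = 19938/EI
Tip deflection under a unit load at B: L³/(3EI) = 333.3/EI.
Compatibility at B: δ_0 − R_B·δ_{BB} = 0, so R_B = 19938/333.3 = 59.81 kN.
Moment equilibrium about A: M_A = Σ(load moments about A) − R_B·L = 823 − 59.81×10 = 224.9 kN·m.

M_A = 224.9 kN·m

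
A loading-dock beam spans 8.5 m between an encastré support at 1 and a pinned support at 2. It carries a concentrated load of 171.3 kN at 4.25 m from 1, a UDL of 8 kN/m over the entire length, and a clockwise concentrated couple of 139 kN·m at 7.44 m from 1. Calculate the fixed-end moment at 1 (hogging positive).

Release the roller at 2. Primary structure: cantilever fixed at 1.
Primary-structure tip deflection at 2 by superposition:
  point load 171.3 at a = 4.25: Pa²(3L − a)/(6EI) = 10958/EI
  UDL 8: wL⁴/(8EI) = 5220/EI
  clockwise couple 139 at a = 7.44: M₀a(2L − a)/(2EI) = 4943/EI
  δ_0 = 21122/EI
Tip deflection under a unit load at 2: L³/(3EI) = 204.7/EI.
Compatibility at 2: δ_0 − R_2·δ_{22} = 0, so R_2 = 21122/204.7 = 103.2 kN.
Moment equilibrium about 1: M_1 = Σ(load moments about 1) − R_2·L = 1156 − 103.2×8.5 = 279 kN·m.

M_1 = 279 kN·m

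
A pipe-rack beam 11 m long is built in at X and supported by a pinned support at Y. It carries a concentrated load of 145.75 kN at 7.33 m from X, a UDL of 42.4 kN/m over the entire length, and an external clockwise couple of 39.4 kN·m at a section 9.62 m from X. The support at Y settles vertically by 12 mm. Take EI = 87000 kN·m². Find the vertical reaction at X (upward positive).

R_X = 358.8 kN

Remove the prop at Y; the released (primary) structure is a cantilever built in at X.
Deflection at Y on the released cantilever, summing each load's contribution:
  point load 145.75 at a = 7.33: Pa²(3L − a)/(6EI) = 33504/EI
  UDL 42.4: wL⁴/(8EI) = 77597/EI
  clockwise couple 39.4 at a = 9.62: M₀a(2L − a)/(2EI) = 2346/EI
  δ_0 = 113447/EI
Tip deflection under a unit load at Y: L³/(3EI) = 443.7/EI.
With EI = 87000 kN·m²: δ_0 = 1.304 m and δ_{YY} = 0.0051 m/kN.
Compatibility — the beam at Y must follow the support down by 0.012 m: δ_0 − R_Y·δ_{YY} = 0.012, so R_Y = (1.304 − 0.012)/0.0051 = 253.4 kN.
Vertical equilibrium: R_X = ΣP − R_Y = 612.1 − 253.4 = 358.8 kN.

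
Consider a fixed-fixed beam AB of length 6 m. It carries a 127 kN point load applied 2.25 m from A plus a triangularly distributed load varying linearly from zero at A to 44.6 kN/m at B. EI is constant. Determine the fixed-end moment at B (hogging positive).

M_B = 147.3 kN·m

Release both end moments; the primary structure is a simply-supported span AB with redundants M_A and M_B.
End rotations of the released simple span under the applied load (×1/EI):
  at A: point load 127 at a = 2.25: Pab(L + b)/(6LEI) = 290.2/EI
  at B: point load 127 at a = 2.25: Pab(L + a)/(6LEI) = 245.6/EI
  at A: triangular load, peak 44.6: 7w₀L³/(360EI) = 187.3/EI
  at B: triangular load, peak 44.6: w₀L³/(45EI) = 214.1/EI
  θ_A0 = 477.5/EI,  θ_B0 = 459.6/EI
Flexibility coefficients: a unit moment at one end gives L/(3EI) there and L/(6EI) at the far end, so f₁₁ = f₂₂ = 2/EI and f₁₂ = f₂₁ = 1/EI.
Compatibility — zero rotation at each built-in end:
  2 M_A + 1 M_B = 477.5
  1 M_A + 2 M_B = 459.6
Solving the pair gives M_A = 165.1 kN·m and M_B = 147.3 kN·m (hogging).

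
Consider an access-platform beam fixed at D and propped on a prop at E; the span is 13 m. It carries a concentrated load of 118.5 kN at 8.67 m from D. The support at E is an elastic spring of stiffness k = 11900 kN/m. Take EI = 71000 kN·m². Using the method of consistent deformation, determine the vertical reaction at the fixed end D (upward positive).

R_D = 57.51 kN

Release the roller at E. Primary structure: cantilever fixed at D.
Deflection at E on the released cantilever, summing each load's contribution:
  point load 118.5 at a = 8.67: Pa²(3L − a)/(6EI) = 45027/EI
Flexibility coefficient — unit upward force at E: δ_{EE} = L³/(3EI) = 732.3/EI.
With EI = 71000 kN·m²: δ_0 = 0.63419 m and δ_{EE} = 0.010315 m/kN.
Compatibility — the spring shortens by R_E/k under the reaction it provides: δ_0 − R_E·δ_{EE} = R_E/k. With 1/k = 0.000084 m/kN, R_E = δ_0 / (δ_{EE} + 1/k) = 0.63419 / (0.010315 + 0.000084) = 60.99 kN.
Vertical equilibrium: R_D = ΣP − R_E = 118.5 − 60.99 = 57.51 kN.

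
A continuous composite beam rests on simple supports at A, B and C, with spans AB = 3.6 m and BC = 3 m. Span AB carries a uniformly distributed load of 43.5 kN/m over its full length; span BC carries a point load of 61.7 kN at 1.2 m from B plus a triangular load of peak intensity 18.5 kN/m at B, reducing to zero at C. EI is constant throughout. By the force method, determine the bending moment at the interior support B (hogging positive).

Insert a hinge at B; M_B is the redundant, and each span becomes simply supported.
Rotations at B on the released spans (each span's end-slope, ×1/EI):
  span AB: UDL 43.5: wL³/(24EI) = 84.56/EI
  span BC: point load 61.7 at a = 1.2: Pab(L + b)/(6LEI) = 35.54/EI
  span BC: triangular load, peak 18.5: w₀L³/(45EI) = 11.1/EI
  relative rotation θ_0 = (84.56 + 46.64)/EI = 131.2/EI
A unit hogging moment at B produces rotation L₁/(3EI) + L₂/(3EI) = 2.2/EI.
Slope continuity at B: θ_0 = M_B·2.2/EI, so M_B = 131.2/2.2 = 59.64 kN·m (hogging).

M_B = 59.64 kN·m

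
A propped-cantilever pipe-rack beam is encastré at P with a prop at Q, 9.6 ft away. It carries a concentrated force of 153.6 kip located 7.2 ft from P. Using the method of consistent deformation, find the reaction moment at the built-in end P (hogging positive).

Choose R_Q as the redundant. The primary structure is the cantilever fixed at P.
Primary-structure tip deflection at Q by superposition:
  point load 153.6 at a = 7.2: Pa²(3L − a)/(6EI) = 28665/EI
Tip deflection under a unit load at Q: L³/(3EI) = 294.9/EI.
Compatibility at Q: δ_0 − R_Q·δ_{QQ} = 0, so R_Q = 28665/294.9 = 97.2 kip.
Moment equilibrium about P: M_P = Σ(load moments about P) − R_Q·L = 1106 − 97.2×9.6 = 172.8 kip·ft.

M_P = 172.8 kip·ft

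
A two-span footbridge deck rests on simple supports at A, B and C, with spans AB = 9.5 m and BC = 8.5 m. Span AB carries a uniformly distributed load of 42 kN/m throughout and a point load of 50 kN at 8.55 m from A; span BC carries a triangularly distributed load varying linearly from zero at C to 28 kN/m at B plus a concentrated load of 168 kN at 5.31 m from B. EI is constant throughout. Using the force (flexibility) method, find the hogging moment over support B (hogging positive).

Take M_B as the redundant. Released structure: two simple spans AB and BC with a hinge at B.
Discontinuity in slope at B on the released structure — sum the simple-span end rotations:
  span AB: UDL 42: wL³/(24EI) = 1500/EI
  span AB: point load 50 at a = 8.55: Pab(L + a)/(6LEI) = 128.6/EI
  span BC: triangular load, peak 28: w₀L³/(45EI) = 382.1/EI
  span BC: point load 168 at a = 5.31: Pab(L + b)/(6LEI) = 652.3/EI
  relative rotation θ_0 = (1629 + 1034)/EI = 2663/EI
A unit hogging moment at B produces rotation L₁/(3EI) + L₂/(3EI) = 6/EI.
Slope continuity at B: θ_0 = M_B·6/EI, so M_B = 2663/6 = 443.9 kN·m (hogging).

M_B = 443.9 kN·m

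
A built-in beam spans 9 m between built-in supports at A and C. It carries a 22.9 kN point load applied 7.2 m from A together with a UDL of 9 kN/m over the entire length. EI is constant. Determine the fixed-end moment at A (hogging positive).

M_A = 67.35 kN·m

Take the two fixed-end moments M_A, M_C as redundants; the released structure is the simple span AC.
Simple-span end rotations at A and C under the given loads:
  at A: point load 22.9 at a = 7.2: Pab(L + b)/(6LEI) = 59.36/EI
  at C: point load 22.9 at a = 7.2: Pab(L + a)/(6LEI) = 89.04/EI
  at A: UDL 9: wL³/(24EI) = 273.4/EI
  at C: UDL 9: wL³/(24EI) = 273.4/EI
  θ_A0 = 332.7/EI,  θ_C0 = 362.4/EI
Flexibility coefficients: a unit moment at one end gives L/(3EI) there and L/(6EI) at the far end, so f₁₁ = f₂₂ = 3/EI and f₁₂ = f₂₁ = 1.5/EI.
Compatibility — zero rotation at each built-in end:
  3 M_A + 1.5 M_C = 332.7
  1.5 M_A + 3 M_C = 362.4
Solving the pair gives M_A = 67.35 kN·m and M_C = 87.13 kN·m (hogging).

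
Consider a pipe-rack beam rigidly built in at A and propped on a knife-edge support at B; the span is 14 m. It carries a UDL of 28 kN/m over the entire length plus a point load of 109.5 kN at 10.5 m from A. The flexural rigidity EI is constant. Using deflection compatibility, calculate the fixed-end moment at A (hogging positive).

M_A = 865.6 kN·m

Take the reaction at B as the redundant and release it; the primary structure is a cantilever fixed at A.
Downward deflection at the released point B due to the loads:
  UDL 28: wL⁴/(8EI) = 134456/EI
  point load 109.5 at a = 10.5: Pa²(3L − a)/(6EI) = 63380/EI
  δ_0 = 197836/EI
Flexibility coefficient — unit upward force at B: δ_{BB} = L³/(3EI) = 914.7/EI.
Compatibility at B: δ_0 − R_B·δ_{BB} = 0, so R_B = 197836/914.7 = 216.3 kN.
Moment equilibrium about A: M_A = Σ(load moments about A) − R_B·L = 3894 − 216.3×14 = 865.6 kN·m.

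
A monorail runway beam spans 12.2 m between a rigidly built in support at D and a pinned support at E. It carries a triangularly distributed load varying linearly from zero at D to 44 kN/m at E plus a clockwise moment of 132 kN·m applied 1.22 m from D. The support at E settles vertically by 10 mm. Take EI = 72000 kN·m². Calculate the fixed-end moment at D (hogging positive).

Take the reaction at E as the redundant and release it; the primary structure is a cantilever fixed at D.
Deflection at E on the released cantilever, summing each load's contribution:
  triangular load, peak 44 at the free end: 11w₀L⁴/(120EI) = 89352/EI
  clockwise couple 132 at a = 1.22: M₀a(2L − a)/(2EI) = 1866/EI
  δ_0 = 91218/EI
Tip deflection under a unit load at E: L³/(3EI) = 605.3/EI.
With EI = 72000 kN·m²: δ_0 = 1.2669 m and δ_{EE} = 0.008407 m/kN.
Compatibility — the beam at E must follow the support down by 0.01 m: δ_0 − R_E·δ_{EE} = 0.01, so R_E = (1.2669 − 0.01)/0.008407 = 149.5 kN.
Moment equilibrium about D: M_D = Σ(load moments about D) − R_E·L = 2315 − 149.5×12.2 = 490.9 kN·m.

M_D = 490.9 kN·m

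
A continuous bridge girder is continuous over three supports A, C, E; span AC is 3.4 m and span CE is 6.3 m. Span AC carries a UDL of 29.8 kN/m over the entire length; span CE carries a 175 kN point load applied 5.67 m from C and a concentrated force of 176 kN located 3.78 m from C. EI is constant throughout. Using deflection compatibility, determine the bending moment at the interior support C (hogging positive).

M_C = 171.5 kN·m

Release continuity at C by inserting a hinge; the redundant is the internal moment M_C. The primary structure is two simply-supported spans AC and CE.
Rotations at C on the released spans (each span's end-slope, ×1/EI):
  span AC: UDL 29.8: wL³/(24EI) = 48.8/EI
  span CE: point load 175 at a = 5.67: Pab(L + b)/(6LEI) = 114.6/EI
  span CE: point load 176 at a = 3.78: Pab(L + b)/(6LEI) = 391.2/EI
  relative rotation θ_0 = (48.8 + 505.8)/EI = 554.6/EI
A unit hogging moment at C produces rotation L₁/(3EI) + L₂/(3EI) = 3.233/EI.
Slope continuity at C: θ_0 = M_C·3.233/EI, so M_C = 554.6/3.233 = 171.5 kN·m (hogging).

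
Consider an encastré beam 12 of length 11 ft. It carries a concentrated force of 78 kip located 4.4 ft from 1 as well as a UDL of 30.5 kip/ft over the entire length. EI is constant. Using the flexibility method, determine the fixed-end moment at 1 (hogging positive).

M_1 = 431.1 kip·ft

Release both end moments; the primary structure is a simply-supported span 12 with redundants M_1 and M_2.
On the primary (simply-supported) span, the end slopes from the loading are:
  at 1: point load 78 at a = 4.4: Pab(L + b)/(6LEI) = 604/EI
  at 2: point load 78 at a = 4.4: Pab(L + a)/(6LEI) = 528.5/EI
  at 1: UDL 30.5: wL³/(24EI) = 1691/EI
  at 2: UDL 30.5: wL³/(24EI) = 1691/EI
  θ_10 = 2296/EI,  θ_20 = 2220/EI
Flexibility coefficients: a unit moment at one end gives L/(3EI) there and L/(6EI) at the far end, so f₁₁ = f₂₂ = 3.667/EI and f₁₂ = f₂₁ = 1.833/EI.
Compatibility — zero rotation at each built-in end:
  3.667 M_1 + 1.833 M_2 = 2296
  1.833 M_1 + 3.667 M_2 = 2220
Solving the pair gives M_1 = 431.1 kip·ft and M_2 = 389.9 kip·ft (hogging).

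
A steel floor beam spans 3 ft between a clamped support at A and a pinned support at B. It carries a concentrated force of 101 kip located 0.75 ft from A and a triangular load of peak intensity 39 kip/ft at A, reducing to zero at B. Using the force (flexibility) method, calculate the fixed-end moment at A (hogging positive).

Take the reaction at B as the redundant and release it; the primary structure is a cantilever fixed at A.
Free-end deflection of the primary structure under the applied loading (downward +):
  point load 101 at a = 0.75: Pa²(3L − a)/(6EI) = 78.12/EI
  triangular load, peak 39 at the fixed end: w₀L⁴/(30EI) = 105.3/EI
  δ_0 = 183.4/EI
Flexibility coefficient — unit upward force at B: δ_{BB} = L³/(3EI) = 9/EI.
The prop prevents deflection at B: R_B = δ_0/δ_{BB} = 183.4/9 = 20.38 kip.
Moment equilibrium about A: M_A = Σ(load moments about A) − R_B·L = 134.2 − 20.38×3 = 73.11 kip·ft.

M_A = 73.11 kip·ft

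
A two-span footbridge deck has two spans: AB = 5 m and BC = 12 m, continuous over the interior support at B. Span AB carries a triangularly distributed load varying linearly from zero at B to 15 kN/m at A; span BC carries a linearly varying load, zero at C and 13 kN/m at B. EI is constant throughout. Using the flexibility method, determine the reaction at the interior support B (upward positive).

R_B = 91.28 kN

Take M_B as the redundant. Released structure: two simple spans AB and BC with a hinge at B.
End slopes at the hinge B, treating each span as simply supported:
  span AB: triangular load, peak 15: 7w₀L³/(360EI) = 36.46/EI
  span BC: triangular load, peak 13: w₀L³/(45EI) = 499.2/EI
  relative rotation θ_0 = (36.46 + 499.2)/EI = 535.7/EI
A unit hogging moment at B produces rotation L₁/(3EI) + L₂/(3EI) = 5.667/EI.
Compatibility: M_B·(L₁+L₂)/(3EI) = θ_0, giving M_B = 94.53 kN·m (hogging).
Span AB, ΣM about A with M_B applied at B: R_B^{AB}·5 = 62.5 + 94.53, so R_B^{AB} = 31.41 kN and R_A = 37.5 − 31.41 = 6.094 kN.
Span BC, ΣM about C: R_B^{BC}·12 = 624 + 94.53, so R_B^{BC} = 59.88 kN and R_C = 78 − 59.88 = 18.12 kN.
R_B = 31.41 + 59.88 = 91.28 kN.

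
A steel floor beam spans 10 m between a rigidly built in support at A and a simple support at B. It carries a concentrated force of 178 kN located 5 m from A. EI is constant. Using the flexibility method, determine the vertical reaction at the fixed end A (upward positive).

Release the roller at B. Primary structure: cantilever fixed at A.
Downward deflection at the released point B due to the loads:
  point load 178 at a = 5: Pa²(3L − a)/(6EI) = 18542/EI
Tip deflection under a unit load at B: L³/(3EI) = 333.3/EI.
Compatibility at B: δ_0 − R_B·δ_{BB} = 0, so R_B = 18542/333.3 = 55.62 kN.
Vertical equilibrium: R_A = ΣP − R_B = 178 − 55.62 = 122.4 kN.

R_A = 122.4 kN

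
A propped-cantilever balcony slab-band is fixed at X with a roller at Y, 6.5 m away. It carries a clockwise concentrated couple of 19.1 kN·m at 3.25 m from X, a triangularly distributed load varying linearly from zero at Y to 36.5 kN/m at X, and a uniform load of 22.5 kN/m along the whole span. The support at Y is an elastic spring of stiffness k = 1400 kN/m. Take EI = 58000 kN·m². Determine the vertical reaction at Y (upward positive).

R_Y = 56.37 kN

Take the reaction at Y as the redundant and release it; the primary structure is a cantilever fixed at X.
Downward deflection at the released point Y due to the loads:
  clockwise couple 19.1 at a = 3.25: M₀a(2L − a)/(2EI) = 302.6/EI
  triangular load, peak 36.5 at the fixed end: w₀L⁴/(30EI) = 2172/EI
  UDL 22.5: wL⁴/(8EI) = 5020/EI
  δ_0 = 7495/EI
Flexibility coefficient — unit upward force at Y: δ_{YY} = L³/(3EI) = 91.54/EI.
With EI = 58000 kN·m²: δ_0 = 0.12922 m and δ_{YY} = 0.001578 m/kN.
Compatibility — the spring shortens by R_Y/k under the reaction it provides: δ_0 − R_Y·δ_{YY} = R_Y/k. With 1/k = 0.000714 m/kN, R_Y = δ_0 / (δ_{YY} + 1/k) = 0.12922 / (0.001578 + 0.000714) = 56.37 kN.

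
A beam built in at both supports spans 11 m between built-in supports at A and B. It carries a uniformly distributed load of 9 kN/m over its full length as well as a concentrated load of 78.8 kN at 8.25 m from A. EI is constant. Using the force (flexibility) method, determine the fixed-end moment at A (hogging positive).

M_A = 131.4 kN·m

Release both end moments; the primary structure is a simply-supported span AB with redundants M_A and M_B.
On the primary (simply-supported) span, the end slopes from the loading are:
  at A: UDL 9: wL³/(24EI) = 499.1/EI
  at B: UDL 9: wL³/(24EI) = 499.1/EI
  at A: point load 78.8 at a = 8.25: Pab(L + b)/(6LEI) = 372.5/EI
  at B: point load 78.8 at a = 8.25: Pab(L + a)/(6LEI) = 521.4/EI
  θ_A0 = 871.6/EI,  θ_B0 = 1021/EI
Flexibility coefficients: a unit moment at one end gives L/(3EI) there and L/(6EI) at the far end, so f₁₁ = f₂₂ = 3.667/EI and f₁₂ = f₂₁ = 1.833/EI.
Compatibility — zero rotation at each built-in end:
  3.667 M_A + 1.833 M_B = 871.6
  1.833 M_A + 3.667 M_B = 1021
Solving the pair gives M_A = 131.4 kN·m and M_B = 212.6 kN·m (hogging).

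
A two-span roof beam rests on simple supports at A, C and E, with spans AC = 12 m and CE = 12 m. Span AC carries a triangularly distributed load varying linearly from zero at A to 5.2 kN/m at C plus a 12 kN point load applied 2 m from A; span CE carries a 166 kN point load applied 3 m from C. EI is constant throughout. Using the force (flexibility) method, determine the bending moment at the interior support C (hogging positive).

Release continuity at C by inserting a hinge; the redundant is the internal moment M_C. The primary structure is two simply-supported spans AC and CE.
Discontinuity in slope at C on the released structure — sum the simple-span end rotations:
  span AC: triangular load, peak 5.2: w₀L³/(45EI) = 199.7/EI
  span AC: point load 12 at a = 2: Pab(L + a)/(6LEI) = 46.67/EI
  span CE: point load 166 at a = 3: Pab(L + b)/(6LEI) = 1307/EI
  relative rotation θ_0 = (246.3 + 1307)/EI = 1554/EI
A unit hogging moment at C produces rotation L₁/(3EI) + L₂/(3EI) = 8/EI.
Compatibility: M_C·(L₁+L₂)/(3EI) = θ_0, giving M_C = 194.2 kN·m (hogging).

M_C = 194.2 kN·m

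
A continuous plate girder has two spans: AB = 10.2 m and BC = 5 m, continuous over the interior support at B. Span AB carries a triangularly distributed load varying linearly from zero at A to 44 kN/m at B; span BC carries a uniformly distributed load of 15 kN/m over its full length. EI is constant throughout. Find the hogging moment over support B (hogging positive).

Insert a hinge at B; M_B is the redundant, and each span becomes simply supported.
Rotations at B on the released spans (each span's end-slope, ×1/EI):
  span AB: triangular load, peak 44: w₀L³/(45EI) = 1038/EI
  span BC: UDL 15: wL³/(24EI) = 78.12/EI
  relative rotation θ_0 = (1038 + 78.12)/EI = 1116/EI
A unit hogging moment at B produces rotation L₁/(3EI) + L₂/(3EI) = 5.067/EI.
Slope continuity at B: θ_0 = M_B·5.067/EI, so M_B = 1116/5.067 = 220.2 kN·m (hogging).

M_B = 220.2 kN·m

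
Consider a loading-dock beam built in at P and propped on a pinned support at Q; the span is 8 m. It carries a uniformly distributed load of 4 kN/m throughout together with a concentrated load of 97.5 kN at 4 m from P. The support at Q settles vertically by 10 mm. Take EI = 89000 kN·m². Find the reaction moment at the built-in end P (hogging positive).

Choose R_Q as the redundant. The primary structure is the cantilever fixed at P.
Downward deflection at the released point Q due to the loads:
  UDL 4: wL⁴/(8EI) = 2048/EI
  point load 97.5 at a = 4: Pa²(3L − a)/(6EI) = 5200/EI
  δ_0 = 7248/EI
Flexibility coefficient — unit upward force at Q: δ_{QQ} = L³/(3EI) = 170.7/EI.
With EI = 89000 kN·m²: δ_0 = 0.081438 m and δ_{QQ} = 0.001918 m/kN.
Compatibility — the beam at Q must follow the support down by 0.01 m: δ_0 − R_Q·δ_{QQ} = 0.01, so R_Q = (0.081438 − 0.01)/0.001918 = 37.25 kN.
Moment equilibrium about P: M_P = Σ(load moments about P) − R_Q·L = 518 − 37.25×8 = 220 kN·m.

M_P = 220 kN·m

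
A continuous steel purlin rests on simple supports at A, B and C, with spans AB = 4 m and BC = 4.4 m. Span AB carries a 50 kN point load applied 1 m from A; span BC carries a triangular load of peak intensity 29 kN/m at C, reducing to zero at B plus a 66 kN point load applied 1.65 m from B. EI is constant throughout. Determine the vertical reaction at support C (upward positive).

Release continuity at B by inserting a hinge; the redundant is the internal moment M_B. The primary structure is two simply-supported spans AB and BC.
Rotations at B on the released spans (each span's end-slope, ×1/EI):
  span AB: point load 50 at a = 1: Pab(L + a)/(6LEI) = 31.25/EI
  span BC: triangular load, peak 29: 7w₀L³/(360EI) = 48.03/EI
  span BC: point load 66 at a = 1.65: Pab(L + b)/(6LEI) = 81.11/EI
  relative rotation θ_0 = (31.25 + 129.1)/EI = 160.4/EI
A unit hogging moment at B produces rotation L₁/(3EI) + L₂/(3EI) = 2.8/EI.
Compatibility: M_B·(L₁+L₂)/(3EI) = θ_0, giving M_B = 57.28 kN·m (hogging).
Span BC, ΣM about C: R_B^{BC}·4.4 = 275.1 + 57.28, so R_B^{BC} = 75.54 kN and R_C = 129.8 − 75.54 = 54.26 kN.

R_C = 54.26 kN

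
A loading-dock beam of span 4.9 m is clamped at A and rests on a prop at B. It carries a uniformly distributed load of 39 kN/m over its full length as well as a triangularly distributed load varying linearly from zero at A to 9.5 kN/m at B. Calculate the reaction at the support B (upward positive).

R_B = 84.46 kN

Take the reaction at B as the redundant and release it; the primary structure is a cantilever fixed at A.
Free-end deflection of the primary structure under the applied loading (downward +):
  UDL 39: wL⁴/(8EI) = 2810/EI
  triangular load, peak 9.5 at the free end: 11w₀L⁴/(120EI) = 502/EI
  δ_0 = 3312/EI
Flexibility coefficient — unit upward force at B: δ_{BB} = L³/(3EI) = 39.22/EI.
Compatibility at B: δ_0 − R_B·δ_{BB} = 0, so R_B = 3312/39.22 = 84.46 kN.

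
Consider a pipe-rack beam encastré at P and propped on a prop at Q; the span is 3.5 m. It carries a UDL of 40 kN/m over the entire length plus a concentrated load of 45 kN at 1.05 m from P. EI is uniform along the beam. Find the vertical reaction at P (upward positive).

R_P = 127 kN

Release the roller at Q. Primary structure: cantilever fixed at P.
Primary-structure tip deflection at Q by superposition:
  UDL 40: wL⁴/(8EI) = 750.3/EI
  point load 45 at a = 1.05: Pa²(3L − a)/(6EI) = 78.14/EI
  δ_0 = 828.5/EI
Flexibility coefficient — unit upward force at Q: δ_{QQ} = L³/(3EI) = 14.29/EI.
Compatibility at Q: δ_0 − R_Q·δ_{QQ} = 0, so R_Q = 828.5/14.29 = 57.97 kN.
Vertical equilibrium: R_P = ΣP − R_Q = 185 − 57.97 = 127 kN.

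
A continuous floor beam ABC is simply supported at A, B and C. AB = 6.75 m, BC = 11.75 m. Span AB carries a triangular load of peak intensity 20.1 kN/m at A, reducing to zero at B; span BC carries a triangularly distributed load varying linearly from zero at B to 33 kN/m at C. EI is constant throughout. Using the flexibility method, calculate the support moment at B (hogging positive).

Release continuity at B by inserting a hinge; the redundant is the internal moment M_B. The primary structure is two simply-supported spans AB and BC.
Discontinuity in slope at B on the released structure — sum the simple-span end rotations:
  span AB: triangular load, peak 20.1: 7w₀L³/(360EI) = 120.2/EI
  span BC: triangular load, peak 33: 7w₀L³/(360EI) = 1041/EI
  relative rotation θ_0 = (120.2 + 1041)/EI = 1161/EI
A unit hogging moment at B produces rotation L₁/(3EI) + L₂/(3EI) = 6.167/EI.
Slope continuity at B: θ_0 = M_B·6.167/EI, so M_B = 1161/6.167 = 188.3 kN·m (hogging).

M_B = 188.3 kN·m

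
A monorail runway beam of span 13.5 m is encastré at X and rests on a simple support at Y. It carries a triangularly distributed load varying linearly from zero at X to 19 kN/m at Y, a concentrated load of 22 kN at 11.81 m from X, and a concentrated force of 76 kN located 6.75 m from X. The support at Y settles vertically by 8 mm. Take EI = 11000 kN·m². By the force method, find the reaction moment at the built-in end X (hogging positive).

Remove the prop at Y; the released (primary) structure is a cantilever built in at X.
Free-end deflection of the primary structure under the applied loading (downward +):
  triangular load, peak 19 at the free end: 11w₀L⁴/(120EI) = 57850/EI
  point load 22 at a = 11.81: Pa²(3L − a)/(6EI) = 14672/EI
  point load 76 at a = 6.75: Pa²(3L − a)/(6EI) = 19478/EI
  δ_0 = 92000/EI
Tip deflection under a unit load at Y: L³/(3EI) = 820.1/EI.
With EI = 11000 kN·m²: δ_0 = 8.3636 m and δ_{YY} = 0.074557 m/kN.
Compatibility — the beam at Y must follow the support down by 0.008 m: δ_0 − R_Y·δ_{YY} = 0.008, so R_Y = (8.3636 − 0.008)/0.074557 = 112.1 kN.
Moment equilibrium about X: M_X = Σ(load moments about X) − R_Y·L = 1927 − 112.1×13.5 = 414.1 kN·m.

M_X = 414.1 kN·m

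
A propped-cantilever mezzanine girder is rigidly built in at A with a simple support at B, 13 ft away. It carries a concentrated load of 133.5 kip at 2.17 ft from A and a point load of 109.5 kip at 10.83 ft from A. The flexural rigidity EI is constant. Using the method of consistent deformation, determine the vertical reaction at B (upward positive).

Take the reaction at B as the redundant and release it; the primary structure is a cantilever fixed at A.
Downward deflection at the released point B due to the loads:
  point load 133.5 at a = 2.17: Pa²(3L − a)/(6EI) = 3859/EI
  point load 109.5 at a = 10.83: Pa²(3L − a)/(6EI) = 60299/EI
  δ_0 = 64157/EI
Tip deflection under a unit load at B: L³/(3EI) = 732.3/EI.
The prop prevents deflection at B: R_B = δ_0/δ_{BB} = 64157/732.3 = 87.61 kip.

R_B = 87.61 kip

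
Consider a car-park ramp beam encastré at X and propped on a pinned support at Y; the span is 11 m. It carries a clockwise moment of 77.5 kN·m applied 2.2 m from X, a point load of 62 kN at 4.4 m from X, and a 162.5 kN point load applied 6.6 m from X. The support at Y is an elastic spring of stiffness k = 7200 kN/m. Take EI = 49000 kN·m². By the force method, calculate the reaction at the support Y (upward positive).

Take the reaction at Y as the redundant and release it; the primary structure is a cantilever fixed at X.
Free-end deflection of the primary structure under the applied loading (downward +):
  clockwise couple 77.5 at a = 2.2: M₀a(2L − a)/(2EI) = 1688/EI
  point load 62 at a = 4.4: Pa²(3L − a)/(6EI) = 5722/EI
  point load 162.5 at a = 6.6: Pa²(3L − a)/(6EI) = 31145/EI
  δ_0 = 38555/EI
Tip deflection under a unit load at Y: L³/(3EI) = 443.7/EI.
With EI = 49000 kN·m²: δ_0 = 0.78683 m and δ_{YY} = 0.009054 m/kN.
Compatibility — the spring shortens by R_Y/k under the reaction it provides: δ_0 − R_Y·δ_{YY} = R_Y/k. With 1/k = 0.000139 m/kN, R_Y = δ_0 / (δ_{YY} + 1/k) = 0.78683 / (0.009054 + 0.000139) = 85.59 kN.

R_Y = 85.59 kN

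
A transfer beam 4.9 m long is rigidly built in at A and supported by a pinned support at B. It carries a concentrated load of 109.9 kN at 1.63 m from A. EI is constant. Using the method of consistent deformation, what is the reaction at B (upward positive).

Remove the prop at B; the released (primary) structure is a cantilever built in at A.
Downward deflection at the released point B due to the loads:
  point load 109.9 at a = 1.63: Pa²(3L − a)/(6EI) = 636.1/EI
Flexibility coefficient — unit upward force at B: δ_{BB} = L³/(3EI) = 39.22/EI.
Compatibility at B: δ_0 − R_B·δ_{BB} = 0, so R_B = 636.1/39.22 = 16.22 kN.

R_B = 16.22 kN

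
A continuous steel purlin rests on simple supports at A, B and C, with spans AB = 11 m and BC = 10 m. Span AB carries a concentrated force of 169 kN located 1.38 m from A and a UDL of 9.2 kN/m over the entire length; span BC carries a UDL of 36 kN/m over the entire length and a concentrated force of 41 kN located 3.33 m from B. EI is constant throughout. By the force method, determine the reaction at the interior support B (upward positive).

Take M_B as the redundant. Released structure: two simple spans AB and BC with a hinge at B.
End slopes at the hinge B, treating each span as simply supported:
  span AB: point load 169 at a = 1.38: Pab(L + a)/(6LEI) = 420.8/EI
  span AB: UDL 9.2: wL³/(24EI) = 510.2/EI
  span BC: UDL 36: wL³/(24EI) = 1500/EI
  span BC: point load 41 at a = 3.33: Pab(L + b)/(6LEI) = 253/EI
  relative rotation θ_0 = (931.1 + 1753)/EI = 2684/EI
A unit hogging moment at B produces rotation L₁/(3EI) + L₂/(3EI) = 7/EI.
Compatibility: M_B·(L₁+L₂)/(3EI) = θ_0, giving M_B = 383.4 kN·m (hogging).
Span AB, ΣM about A with M_B applied at B: R_B^{AB}·11 = 789.8 + 383.4, so R_B^{AB} = 106.7 kN and R_A = 270.2 − 106.7 = 163.5 kN.
Span BC, ΣM about C: R_B^{BC}·10 = 2073 + 383.4, so R_B^{BC} = 245.7 kN and R_C = 401 − 245.7 = 155.3 kN.
R_B = 106.7 + 245.7 = 352.4 kN.

R_B = 352.4 kN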